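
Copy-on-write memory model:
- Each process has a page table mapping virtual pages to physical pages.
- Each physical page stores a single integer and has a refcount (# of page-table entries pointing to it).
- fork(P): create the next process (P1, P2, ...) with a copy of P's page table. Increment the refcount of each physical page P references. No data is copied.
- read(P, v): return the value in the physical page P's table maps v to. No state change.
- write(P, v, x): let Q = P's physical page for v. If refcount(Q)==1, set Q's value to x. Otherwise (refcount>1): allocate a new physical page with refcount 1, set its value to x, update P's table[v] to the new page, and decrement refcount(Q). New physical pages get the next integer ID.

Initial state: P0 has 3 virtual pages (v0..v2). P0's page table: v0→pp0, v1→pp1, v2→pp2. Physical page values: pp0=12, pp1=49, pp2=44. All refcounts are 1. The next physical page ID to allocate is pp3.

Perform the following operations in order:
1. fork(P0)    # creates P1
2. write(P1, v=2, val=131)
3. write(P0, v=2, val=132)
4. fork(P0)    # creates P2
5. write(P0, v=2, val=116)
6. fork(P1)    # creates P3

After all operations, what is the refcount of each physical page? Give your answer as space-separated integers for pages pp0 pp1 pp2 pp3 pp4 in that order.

Op 1: fork(P0) -> P1. 3 ppages; refcounts: pp0:2 pp1:2 pp2:2
Op 2: write(P1, v2, 131). refcount(pp2)=2>1 -> COPY to pp3. 4 ppages; refcounts: pp0:2 pp1:2 pp2:1 pp3:1
Op 3: write(P0, v2, 132). refcount(pp2)=1 -> write in place. 4 ppages; refcounts: pp0:2 pp1:2 pp2:1 pp3:1
Op 4: fork(P0) -> P2. 4 ppages; refcounts: pp0:3 pp1:3 pp2:2 pp3:1
Op 5: write(P0, v2, 116). refcount(pp2)=2>1 -> COPY to pp4. 5 ppages; refcounts: pp0:3 pp1:3 pp2:1 pp3:1 pp4:1
Op 6: fork(P1) -> P3. 5 ppages; refcounts: pp0:4 pp1:4 pp2:1 pp3:2 pp4:1

Answer: 4 4 1 2 1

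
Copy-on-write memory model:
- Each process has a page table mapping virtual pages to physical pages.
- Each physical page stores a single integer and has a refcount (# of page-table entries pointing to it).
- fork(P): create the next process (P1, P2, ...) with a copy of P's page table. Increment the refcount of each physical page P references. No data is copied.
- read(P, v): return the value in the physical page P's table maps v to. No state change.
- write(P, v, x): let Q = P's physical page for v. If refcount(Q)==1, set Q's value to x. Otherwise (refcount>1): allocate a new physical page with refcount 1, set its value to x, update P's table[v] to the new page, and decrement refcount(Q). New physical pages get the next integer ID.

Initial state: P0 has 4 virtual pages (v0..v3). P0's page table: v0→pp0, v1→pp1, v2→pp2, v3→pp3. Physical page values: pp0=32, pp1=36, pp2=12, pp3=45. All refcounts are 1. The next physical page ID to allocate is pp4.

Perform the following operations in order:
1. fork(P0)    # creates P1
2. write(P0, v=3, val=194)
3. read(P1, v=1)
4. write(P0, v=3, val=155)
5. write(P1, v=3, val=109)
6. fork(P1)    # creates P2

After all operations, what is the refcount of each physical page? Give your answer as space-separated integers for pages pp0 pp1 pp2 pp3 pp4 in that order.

Answer: 3 3 3 2 1

Derivation:
Op 1: fork(P0) -> P1. 4 ppages; refcounts: pp0:2 pp1:2 pp2:2 pp3:2
Op 2: write(P0, v3, 194). refcount(pp3)=2>1 -> COPY to pp4. 5 ppages; refcounts: pp0:2 pp1:2 pp2:2 pp3:1 pp4:1
Op 3: read(P1, v1) -> 36. No state change.
Op 4: write(P0, v3, 155). refcount(pp4)=1 -> write in place. 5 ppages; refcounts: pp0:2 pp1:2 pp2:2 pp3:1 pp4:1
Op 5: write(P1, v3, 109). refcount(pp3)=1 -> write in place. 5 ppages; refcounts: pp0:2 pp1:2 pp2:2 pp3:1 pp4:1
Op 6: fork(P1) -> P2. 5 ppages; refcounts: pp0:3 pp1:3 pp2:3 pp3:2 pp4:1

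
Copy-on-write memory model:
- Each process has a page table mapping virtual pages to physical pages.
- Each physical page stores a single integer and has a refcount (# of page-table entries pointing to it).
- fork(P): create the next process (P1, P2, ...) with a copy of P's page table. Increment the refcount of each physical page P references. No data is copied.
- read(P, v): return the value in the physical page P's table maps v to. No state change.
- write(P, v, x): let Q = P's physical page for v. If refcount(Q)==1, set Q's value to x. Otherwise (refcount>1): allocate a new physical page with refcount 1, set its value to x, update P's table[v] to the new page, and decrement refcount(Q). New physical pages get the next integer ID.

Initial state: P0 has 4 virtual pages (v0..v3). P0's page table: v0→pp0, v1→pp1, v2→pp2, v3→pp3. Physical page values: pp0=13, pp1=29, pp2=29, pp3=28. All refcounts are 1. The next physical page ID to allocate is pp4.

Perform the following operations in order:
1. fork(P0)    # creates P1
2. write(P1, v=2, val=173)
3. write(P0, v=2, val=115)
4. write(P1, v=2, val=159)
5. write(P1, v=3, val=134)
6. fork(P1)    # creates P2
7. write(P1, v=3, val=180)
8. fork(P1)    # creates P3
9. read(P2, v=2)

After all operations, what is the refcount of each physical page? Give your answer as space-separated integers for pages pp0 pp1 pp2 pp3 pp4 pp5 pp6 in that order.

Op 1: fork(P0) -> P1. 4 ppages; refcounts: pp0:2 pp1:2 pp2:2 pp3:2
Op 2: write(P1, v2, 173). refcount(pp2)=2>1 -> COPY to pp4. 5 ppages; refcounts: pp0:2 pp1:2 pp2:1 pp3:2 pp4:1
Op 3: write(P0, v2, 115). refcount(pp2)=1 -> write in place. 5 ppages; refcounts: pp0:2 pp1:2 pp2:1 pp3:2 pp4:1
Op 4: write(P1, v2, 159). refcount(pp4)=1 -> write in place. 5 ppages; refcounts: pp0:2 pp1:2 pp2:1 pp3:2 pp4:1
Op 5: write(P1, v3, 134). refcount(pp3)=2>1 -> COPY to pp5. 6 ppages; refcounts: pp0:2 pp1:2 pp2:1 pp3:1 pp4:1 pp5:1
Op 6: fork(P1) -> P2. 6 ppages; refcounts: pp0:3 pp1:3 pp2:1 pp3:1 pp4:2 pp5:2
Op 7: write(P1, v3, 180). refcount(pp5)=2>1 -> COPY to pp6. 7 ppages; refcounts: pp0:3 pp1:3 pp2:1 pp3:1 pp4:2 pp5:1 pp6:1
Op 8: fork(P1) -> P3. 7 ppages; refcounts: pp0:4 pp1:4 pp2:1 pp3:1 pp4:3 pp5:1 pp6:2
Op 9: read(P2, v2) -> 159. No state change.

Answer: 4 4 1 1 3 1 2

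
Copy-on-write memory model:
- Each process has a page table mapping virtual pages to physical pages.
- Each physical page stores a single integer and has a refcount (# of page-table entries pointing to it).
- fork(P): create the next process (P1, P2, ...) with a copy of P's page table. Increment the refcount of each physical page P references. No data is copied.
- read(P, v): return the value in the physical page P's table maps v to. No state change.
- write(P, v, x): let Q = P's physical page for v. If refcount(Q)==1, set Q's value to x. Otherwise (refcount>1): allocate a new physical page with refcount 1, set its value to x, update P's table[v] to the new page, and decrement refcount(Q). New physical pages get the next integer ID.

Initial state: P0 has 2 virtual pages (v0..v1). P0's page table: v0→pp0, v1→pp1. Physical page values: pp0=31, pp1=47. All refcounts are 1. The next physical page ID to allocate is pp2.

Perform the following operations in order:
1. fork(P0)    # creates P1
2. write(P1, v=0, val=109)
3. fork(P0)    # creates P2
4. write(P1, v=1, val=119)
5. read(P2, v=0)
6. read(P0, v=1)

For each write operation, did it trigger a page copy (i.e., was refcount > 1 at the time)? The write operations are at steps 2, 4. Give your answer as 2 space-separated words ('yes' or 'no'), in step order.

Op 1: fork(P0) -> P1. 2 ppages; refcounts: pp0:2 pp1:2
Op 2: write(P1, v0, 109). refcount(pp0)=2>1 -> COPY to pp2. 3 ppages; refcounts: pp0:1 pp1:2 pp2:1
Op 3: fork(P0) -> P2. 3 ppages; refcounts: pp0:2 pp1:3 pp2:1
Op 4: write(P1, v1, 119). refcount(pp1)=3>1 -> COPY to pp3. 4 ppages; refcounts: pp0:2 pp1:2 pp2:1 pp3:1
Op 5: read(P2, v0) -> 31. No state change.
Op 6: read(P0, v1) -> 47. No state change.

yes yes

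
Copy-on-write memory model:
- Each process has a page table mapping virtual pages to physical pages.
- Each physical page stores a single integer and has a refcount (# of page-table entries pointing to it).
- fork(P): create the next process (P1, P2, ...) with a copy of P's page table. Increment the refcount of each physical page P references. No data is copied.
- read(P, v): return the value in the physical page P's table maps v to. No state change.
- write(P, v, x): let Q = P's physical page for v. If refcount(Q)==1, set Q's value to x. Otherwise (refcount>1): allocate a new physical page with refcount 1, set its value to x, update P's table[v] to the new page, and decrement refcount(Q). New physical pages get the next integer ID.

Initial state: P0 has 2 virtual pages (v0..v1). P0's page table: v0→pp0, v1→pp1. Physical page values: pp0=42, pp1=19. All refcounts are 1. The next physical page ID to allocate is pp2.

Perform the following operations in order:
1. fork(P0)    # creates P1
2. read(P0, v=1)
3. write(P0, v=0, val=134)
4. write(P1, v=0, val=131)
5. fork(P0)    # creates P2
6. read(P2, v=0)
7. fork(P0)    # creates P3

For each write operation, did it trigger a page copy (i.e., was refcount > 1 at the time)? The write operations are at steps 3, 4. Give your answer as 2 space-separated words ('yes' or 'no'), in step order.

Op 1: fork(P0) -> P1. 2 ppages; refcounts: pp0:2 pp1:2
Op 2: read(P0, v1) -> 19. No state change.
Op 3: write(P0, v0, 134). refcount(pp0)=2>1 -> COPY to pp2. 3 ppages; refcounts: pp0:1 pp1:2 pp2:1
Op 4: write(P1, v0, 131). refcount(pp0)=1 -> write in place. 3 ppages; refcounts: pp0:1 pp1:2 pp2:1
Op 5: fork(P0) -> P2. 3 ppages; refcounts: pp0:1 pp1:3 pp2:2
Op 6: read(P2, v0) -> 134. No state change.
Op 7: fork(P0) -> P3. 3 ppages; refcounts: pp0:1 pp1:4 pp2:3

yes no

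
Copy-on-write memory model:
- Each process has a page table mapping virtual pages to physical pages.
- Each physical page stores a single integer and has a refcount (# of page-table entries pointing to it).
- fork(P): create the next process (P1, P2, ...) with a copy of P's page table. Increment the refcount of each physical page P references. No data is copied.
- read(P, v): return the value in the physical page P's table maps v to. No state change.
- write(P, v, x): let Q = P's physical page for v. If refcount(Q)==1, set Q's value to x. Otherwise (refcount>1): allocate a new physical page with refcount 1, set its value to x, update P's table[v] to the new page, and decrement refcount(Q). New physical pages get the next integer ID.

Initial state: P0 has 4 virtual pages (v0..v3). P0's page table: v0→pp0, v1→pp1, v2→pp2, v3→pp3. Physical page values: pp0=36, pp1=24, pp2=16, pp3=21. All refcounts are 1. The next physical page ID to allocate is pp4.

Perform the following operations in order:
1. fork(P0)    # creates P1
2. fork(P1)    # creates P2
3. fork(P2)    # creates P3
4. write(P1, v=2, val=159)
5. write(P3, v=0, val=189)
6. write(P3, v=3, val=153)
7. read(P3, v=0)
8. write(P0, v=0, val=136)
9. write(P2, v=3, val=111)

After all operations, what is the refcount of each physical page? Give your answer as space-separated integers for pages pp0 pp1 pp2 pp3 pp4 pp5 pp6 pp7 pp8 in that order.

Op 1: fork(P0) -> P1. 4 ppages; refcounts: pp0:2 pp1:2 pp2:2 pp3:2
Op 2: fork(P1) -> P2. 4 ppages; refcounts: pp0:3 pp1:3 pp2:3 pp3:3
Op 3: fork(P2) -> P3. 4 ppages; refcounts: pp0:4 pp1:4 pp2:4 pp3:4
Op 4: write(P1, v2, 159). refcount(pp2)=4>1 -> COPY to pp4. 5 ppages; refcounts: pp0:4 pp1:4 pp2:3 pp3:4 pp4:1
Op 5: write(P3, v0, 189). refcount(pp0)=4>1 -> COPY to pp5. 6 ppages; refcounts: pp0:3 pp1:4 pp2:3 pp3:4 pp4:1 pp5:1
Op 6: write(P3, v3, 153). refcount(pp3)=4>1 -> COPY to pp6. 7 ppages; refcounts: pp0:3 pp1:4 pp2:3 pp3:3 pp4:1 pp5:1 pp6:1
Op 7: read(P3, v0) -> 189. No state change.
Op 8: write(P0, v0, 136). refcount(pp0)=3>1 -> COPY to pp7. 8 ppages; refcounts: pp0:2 pp1:4 pp2:3 pp3:3 pp4:1 pp5:1 pp6:1 pp7:1
Op 9: write(P2, v3, 111). refcount(pp3)=3>1 -> COPY to pp8. 9 ppages; refcounts: pp0:2 pp1:4 pp2:3 pp3:2 pp4:1 pp5:1 pp6:1 pp7:1 pp8:1

Answer: 2 4 3 2 1 1 1 1 1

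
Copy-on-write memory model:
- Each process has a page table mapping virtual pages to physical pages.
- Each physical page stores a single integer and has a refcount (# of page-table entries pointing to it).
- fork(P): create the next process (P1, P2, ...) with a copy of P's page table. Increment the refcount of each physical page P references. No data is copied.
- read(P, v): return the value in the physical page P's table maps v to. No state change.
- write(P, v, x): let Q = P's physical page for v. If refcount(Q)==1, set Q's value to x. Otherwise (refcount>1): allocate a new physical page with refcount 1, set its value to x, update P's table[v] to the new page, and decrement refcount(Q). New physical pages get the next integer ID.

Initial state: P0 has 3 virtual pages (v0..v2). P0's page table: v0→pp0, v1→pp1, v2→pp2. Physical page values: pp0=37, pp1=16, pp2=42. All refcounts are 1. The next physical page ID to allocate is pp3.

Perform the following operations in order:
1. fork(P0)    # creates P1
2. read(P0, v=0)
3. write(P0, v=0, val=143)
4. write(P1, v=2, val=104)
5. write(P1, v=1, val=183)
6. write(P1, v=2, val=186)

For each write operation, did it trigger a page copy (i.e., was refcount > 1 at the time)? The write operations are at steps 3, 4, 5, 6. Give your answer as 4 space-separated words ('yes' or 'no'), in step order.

Op 1: fork(P0) -> P1. 3 ppages; refcounts: pp0:2 pp1:2 pp2:2
Op 2: read(P0, v0) -> 37. No state change.
Op 3: write(P0, v0, 143). refcount(pp0)=2>1 -> COPY to pp3. 4 ppages; refcounts: pp0:1 pp1:2 pp2:2 pp3:1
Op 4: write(P1, v2, 104). refcount(pp2)=2>1 -> COPY to pp4. 5 ppages; refcounts: pp0:1 pp1:2 pp2:1 pp3:1 pp4:1
Op 5: write(P1, v1, 183). refcount(pp1)=2>1 -> COPY to pp5. 6 ppages; refcounts: pp0:1 pp1:1 pp2:1 pp3:1 pp4:1 pp5:1
Op 6: write(P1, v2, 186). refcount(pp4)=1 -> write in place. 6 ppages; refcounts: pp0:1 pp1:1 pp2:1 pp3:1 pp4:1 pp5:1

yes yes yes no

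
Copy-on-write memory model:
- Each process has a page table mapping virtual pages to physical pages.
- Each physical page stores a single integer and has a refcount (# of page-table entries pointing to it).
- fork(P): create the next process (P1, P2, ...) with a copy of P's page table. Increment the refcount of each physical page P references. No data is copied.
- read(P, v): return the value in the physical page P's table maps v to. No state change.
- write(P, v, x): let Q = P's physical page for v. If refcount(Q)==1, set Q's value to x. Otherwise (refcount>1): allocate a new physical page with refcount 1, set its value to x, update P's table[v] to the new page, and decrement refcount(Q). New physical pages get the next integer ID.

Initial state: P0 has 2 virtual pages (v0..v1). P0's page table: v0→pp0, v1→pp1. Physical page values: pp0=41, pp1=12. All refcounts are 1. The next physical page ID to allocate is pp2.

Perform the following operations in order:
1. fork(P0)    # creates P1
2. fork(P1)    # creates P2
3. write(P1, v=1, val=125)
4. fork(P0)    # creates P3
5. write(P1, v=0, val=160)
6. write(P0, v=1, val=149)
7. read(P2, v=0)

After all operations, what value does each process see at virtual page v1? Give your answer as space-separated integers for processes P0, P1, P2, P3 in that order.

Op 1: fork(P0) -> P1. 2 ppages; refcounts: pp0:2 pp1:2
Op 2: fork(P1) -> P2. 2 ppages; refcounts: pp0:3 pp1:3
Op 3: write(P1, v1, 125). refcount(pp1)=3>1 -> COPY to pp2. 3 ppages; refcounts: pp0:3 pp1:2 pp2:1
Op 4: fork(P0) -> P3. 3 ppages; refcounts: pp0:4 pp1:3 pp2:1
Op 5: write(P1, v0, 160). refcount(pp0)=4>1 -> COPY to pp3. 4 ppages; refcounts: pp0:3 pp1:3 pp2:1 pp3:1
Op 6: write(P0, v1, 149). refcount(pp1)=3>1 -> COPY to pp4. 5 ppages; refcounts: pp0:3 pp1:2 pp2:1 pp3:1 pp4:1
Op 7: read(P2, v0) -> 41. No state change.
P0: v1 -> pp4 = 149
P1: v1 -> pp2 = 125
P2: v1 -> pp1 = 12
P3: v1 -> pp1 = 12

Answer: 149 125 12 12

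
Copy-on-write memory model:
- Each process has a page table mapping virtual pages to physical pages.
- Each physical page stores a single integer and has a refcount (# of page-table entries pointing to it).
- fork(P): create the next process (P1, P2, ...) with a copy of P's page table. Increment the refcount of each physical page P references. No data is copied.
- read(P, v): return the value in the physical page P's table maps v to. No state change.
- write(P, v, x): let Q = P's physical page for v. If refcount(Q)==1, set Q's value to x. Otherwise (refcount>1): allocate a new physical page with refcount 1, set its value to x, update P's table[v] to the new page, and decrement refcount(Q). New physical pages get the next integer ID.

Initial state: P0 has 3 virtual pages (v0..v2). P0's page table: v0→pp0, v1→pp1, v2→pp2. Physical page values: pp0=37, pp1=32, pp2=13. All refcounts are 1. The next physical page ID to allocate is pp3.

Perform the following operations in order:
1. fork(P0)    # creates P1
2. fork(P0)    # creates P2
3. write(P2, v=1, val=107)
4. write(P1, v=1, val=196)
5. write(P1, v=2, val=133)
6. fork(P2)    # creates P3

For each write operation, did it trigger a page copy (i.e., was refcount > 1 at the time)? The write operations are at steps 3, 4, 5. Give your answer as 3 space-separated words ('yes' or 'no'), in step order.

Op 1: fork(P0) -> P1. 3 ppages; refcounts: pp0:2 pp1:2 pp2:2
Op 2: fork(P0) -> P2. 3 ppages; refcounts: pp0:3 pp1:3 pp2:3
Op 3: write(P2, v1, 107). refcount(pp1)=3>1 -> COPY to pp3. 4 ppages; refcounts: pp0:3 pp1:2 pp2:3 pp3:1
Op 4: write(P1, v1, 196). refcount(pp1)=2>1 -> COPY to pp4. 5 ppages; refcounts: pp0:3 pp1:1 pp2:3 pp3:1 pp4:1
Op 5: write(P1, v2, 133). refcount(pp2)=3>1 -> COPY to pp5. 6 ppages; refcounts: pp0:3 pp1:1 pp2:2 pp3:1 pp4:1 pp5:1
Op 6: fork(P2) -> P3. 6 ppages; refcounts: pp0:4 pp1:1 pp2:3 pp3:2 pp4:1 pp5:1

yes yes yes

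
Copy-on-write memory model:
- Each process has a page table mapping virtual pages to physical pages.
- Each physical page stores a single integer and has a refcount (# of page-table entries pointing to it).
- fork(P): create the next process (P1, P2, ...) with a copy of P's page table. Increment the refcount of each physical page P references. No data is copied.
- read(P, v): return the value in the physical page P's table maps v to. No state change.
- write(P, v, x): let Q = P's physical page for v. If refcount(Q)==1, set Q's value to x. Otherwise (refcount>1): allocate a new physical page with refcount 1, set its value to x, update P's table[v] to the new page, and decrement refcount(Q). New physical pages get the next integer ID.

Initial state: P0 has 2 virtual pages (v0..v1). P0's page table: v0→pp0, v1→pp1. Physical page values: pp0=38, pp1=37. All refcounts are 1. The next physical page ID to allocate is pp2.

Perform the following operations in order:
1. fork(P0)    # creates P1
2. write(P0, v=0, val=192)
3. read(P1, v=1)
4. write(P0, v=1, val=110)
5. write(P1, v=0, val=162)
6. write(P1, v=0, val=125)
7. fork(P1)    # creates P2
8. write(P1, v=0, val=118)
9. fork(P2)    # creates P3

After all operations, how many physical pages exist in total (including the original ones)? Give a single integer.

Op 1: fork(P0) -> P1. 2 ppages; refcounts: pp0:2 pp1:2
Op 2: write(P0, v0, 192). refcount(pp0)=2>1 -> COPY to pp2. 3 ppages; refcounts: pp0:1 pp1:2 pp2:1
Op 3: read(P1, v1) -> 37. No state change.
Op 4: write(P0, v1, 110). refcount(pp1)=2>1 -> COPY to pp3. 4 ppages; refcounts: pp0:1 pp1:1 pp2:1 pp3:1
Op 5: write(P1, v0, 162). refcount(pp0)=1 -> write in place. 4 ppages; refcounts: pp0:1 pp1:1 pp2:1 pp3:1
Op 6: write(P1, v0, 125). refcount(pp0)=1 -> write in place. 4 ppages; refcounts: pp0:1 pp1:1 pp2:1 pp3:1
Op 7: fork(P1) -> P2. 4 ppages; refcounts: pp0:2 pp1:2 pp2:1 pp3:1
Op 8: write(P1, v0, 118). refcount(pp0)=2>1 -> COPY to pp4. 5 ppages; refcounts: pp0:1 pp1:2 pp2:1 pp3:1 pp4:1
Op 9: fork(P2) -> P3. 5 ppages; refcounts: pp0:2 pp1:3 pp2:1 pp3:1 pp4:1

Answer: 5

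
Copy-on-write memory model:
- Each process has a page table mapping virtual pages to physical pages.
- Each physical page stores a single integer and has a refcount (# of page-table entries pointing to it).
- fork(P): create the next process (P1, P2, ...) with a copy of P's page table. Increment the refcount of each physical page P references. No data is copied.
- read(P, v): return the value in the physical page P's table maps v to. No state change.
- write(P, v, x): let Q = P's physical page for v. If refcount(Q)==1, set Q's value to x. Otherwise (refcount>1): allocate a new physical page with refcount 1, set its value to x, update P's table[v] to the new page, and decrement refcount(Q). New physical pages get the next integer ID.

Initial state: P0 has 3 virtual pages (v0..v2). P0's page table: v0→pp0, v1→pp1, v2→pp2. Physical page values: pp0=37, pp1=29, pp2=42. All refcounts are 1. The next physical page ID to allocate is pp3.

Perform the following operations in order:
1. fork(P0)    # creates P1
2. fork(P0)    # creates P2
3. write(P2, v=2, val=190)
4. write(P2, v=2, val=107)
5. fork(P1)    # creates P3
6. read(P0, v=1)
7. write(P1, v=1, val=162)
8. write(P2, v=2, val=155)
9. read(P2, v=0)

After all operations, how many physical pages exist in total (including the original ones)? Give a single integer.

Answer: 5

Derivation:
Op 1: fork(P0) -> P1. 3 ppages; refcounts: pp0:2 pp1:2 pp2:2
Op 2: fork(P0) -> P2. 3 ppages; refcounts: pp0:3 pp1:3 pp2:3
Op 3: write(P2, v2, 190). refcount(pp2)=3>1 -> COPY to pp3. 4 ppages; refcounts: pp0:3 pp1:3 pp2:2 pp3:1
Op 4: write(P2, v2, 107). refcount(pp3)=1 -> write in place. 4 ppages; refcounts: pp0:3 pp1:3 pp2:2 pp3:1
Op 5: fork(P1) -> P3. 4 ppages; refcounts: pp0:4 pp1:4 pp2:3 pp3:1
Op 6: read(P0, v1) -> 29. No state change.
Op 7: write(P1, v1, 162). refcount(pp1)=4>1 -> COPY to pp4. 5 ppages; refcounts: pp0:4 pp1:3 pp2:3 pp3:1 pp4:1
Op 8: write(P2, v2, 155). refcount(pp3)=1 -> write in place. 5 ppages; refcounts: pp0:4 pp1:3 pp2:3 pp3:1 pp4:1
Op 9: read(P2, v0) -> 37. No state change.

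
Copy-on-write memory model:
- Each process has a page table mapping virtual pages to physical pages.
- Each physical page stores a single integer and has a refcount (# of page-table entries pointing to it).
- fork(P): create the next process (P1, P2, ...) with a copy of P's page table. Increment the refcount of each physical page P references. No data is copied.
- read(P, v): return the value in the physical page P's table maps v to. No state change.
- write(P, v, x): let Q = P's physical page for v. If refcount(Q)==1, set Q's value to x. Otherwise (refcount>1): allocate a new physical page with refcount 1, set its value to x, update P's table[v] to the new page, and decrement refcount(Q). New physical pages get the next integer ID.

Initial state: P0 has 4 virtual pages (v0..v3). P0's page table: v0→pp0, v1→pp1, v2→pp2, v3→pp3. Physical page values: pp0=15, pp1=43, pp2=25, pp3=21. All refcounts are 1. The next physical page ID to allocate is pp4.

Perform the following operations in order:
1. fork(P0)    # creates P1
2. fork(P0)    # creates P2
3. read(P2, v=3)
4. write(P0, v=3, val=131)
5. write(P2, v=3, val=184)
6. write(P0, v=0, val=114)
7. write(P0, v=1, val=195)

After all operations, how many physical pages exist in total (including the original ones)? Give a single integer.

Answer: 8

Derivation:
Op 1: fork(P0) -> P1. 4 ppages; refcounts: pp0:2 pp1:2 pp2:2 pp3:2
Op 2: fork(P0) -> P2. 4 ppages; refcounts: pp0:3 pp1:3 pp2:3 pp3:3
Op 3: read(P2, v3) -> 21. No state change.
Op 4: write(P0, v3, 131). refcount(pp3)=3>1 -> COPY to pp4. 5 ppages; refcounts: pp0:3 pp1:3 pp2:3 pp3:2 pp4:1
Op 5: write(P2, v3, 184). refcount(pp3)=2>1 -> COPY to pp5. 6 ppages; refcounts: pp0:3 pp1:3 pp2:3 pp3:1 pp4:1 pp5:1
Op 6: write(P0, v0, 114). refcount(pp0)=3>1 -> COPY to pp6. 7 ppages; refcounts: pp0:2 pp1:3 pp2:3 pp3:1 pp4:1 pp5:1 pp6:1
Op 7: write(P0, v1, 195). refcount(pp1)=3>1 -> COPY to pp7. 8 ppages; refcounts: pp0:2 pp1:2 pp2:3 pp3:1 pp4:1 pp5:1 pp6:1 pp7:1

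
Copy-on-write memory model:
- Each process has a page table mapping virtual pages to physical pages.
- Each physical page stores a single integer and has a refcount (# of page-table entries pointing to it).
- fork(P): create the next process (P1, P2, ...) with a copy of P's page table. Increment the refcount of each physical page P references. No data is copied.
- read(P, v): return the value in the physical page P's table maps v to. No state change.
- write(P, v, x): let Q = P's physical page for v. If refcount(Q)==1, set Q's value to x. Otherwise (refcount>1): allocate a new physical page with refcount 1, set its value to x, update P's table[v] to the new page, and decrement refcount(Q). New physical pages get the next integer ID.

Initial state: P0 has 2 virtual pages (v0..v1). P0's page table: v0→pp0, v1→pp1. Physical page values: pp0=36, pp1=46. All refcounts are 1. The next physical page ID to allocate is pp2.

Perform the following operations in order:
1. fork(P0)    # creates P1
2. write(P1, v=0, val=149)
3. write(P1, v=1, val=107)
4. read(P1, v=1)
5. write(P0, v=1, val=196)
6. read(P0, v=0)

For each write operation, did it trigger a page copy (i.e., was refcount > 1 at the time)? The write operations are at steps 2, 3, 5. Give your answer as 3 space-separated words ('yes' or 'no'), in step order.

Op 1: fork(P0) -> P1. 2 ppages; refcounts: pp0:2 pp1:2
Op 2: write(P1, v0, 149). refcount(pp0)=2>1 -> COPY to pp2. 3 ppages; refcounts: pp0:1 pp1:2 pp2:1
Op 3: write(P1, v1, 107). refcount(pp1)=2>1 -> COPY to pp3. 4 ppages; refcounts: pp0:1 pp1:1 pp2:1 pp3:1
Op 4: read(P1, v1) -> 107. No state change.
Op 5: write(P0, v1, 196). refcount(pp1)=1 -> write in place. 4 ppages; refcounts: pp0:1 pp1:1 pp2:1 pp3:1
Op 6: read(P0, v0) -> 36. No state change.

yes yes no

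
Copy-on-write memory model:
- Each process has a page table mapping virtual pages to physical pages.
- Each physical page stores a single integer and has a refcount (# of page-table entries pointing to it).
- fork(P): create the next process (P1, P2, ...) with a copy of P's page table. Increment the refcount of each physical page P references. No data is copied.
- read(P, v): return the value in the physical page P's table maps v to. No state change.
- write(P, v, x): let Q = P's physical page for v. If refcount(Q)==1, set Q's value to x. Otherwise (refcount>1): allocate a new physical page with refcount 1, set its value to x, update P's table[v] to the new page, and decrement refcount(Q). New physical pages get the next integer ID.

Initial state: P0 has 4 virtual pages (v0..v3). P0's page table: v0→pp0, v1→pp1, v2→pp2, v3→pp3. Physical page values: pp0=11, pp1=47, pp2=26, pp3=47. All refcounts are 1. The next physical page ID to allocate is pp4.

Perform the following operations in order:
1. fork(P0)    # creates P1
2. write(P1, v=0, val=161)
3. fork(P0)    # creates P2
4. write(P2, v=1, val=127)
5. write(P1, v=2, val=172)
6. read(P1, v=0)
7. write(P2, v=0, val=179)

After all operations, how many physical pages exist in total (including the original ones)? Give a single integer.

Op 1: fork(P0) -> P1. 4 ppages; refcounts: pp0:2 pp1:2 pp2:2 pp3:2
Op 2: write(P1, v0, 161). refcount(pp0)=2>1 -> COPY to pp4. 5 ppages; refcounts: pp0:1 pp1:2 pp2:2 pp3:2 pp4:1
Op 3: fork(P0) -> P2. 5 ppages; refcounts: pp0:2 pp1:3 pp2:3 pp3:3 pp4:1
Op 4: write(P2, v1, 127). refcount(pp1)=3>1 -> COPY to pp5. 6 ppages; refcounts: pp0:2 pp1:2 pp2:3 pp3:3 pp4:1 pp5:1
Op 5: write(P1, v2, 172). refcount(pp2)=3>1 -> COPY to pp6. 7 ppages; refcounts: pp0:2 pp1:2 pp2:2 pp3:3 pp4:1 pp5:1 pp6:1
Op 6: read(P1, v0) -> 161. No state change.
Op 7: write(P2, v0, 179). refcount(pp0)=2>1 -> COPY to pp7. 8 ppages; refcounts: pp0:1 pp1:2 pp2:2 pp3:3 pp4:1 pp5:1 pp6:1 pp7:1

Answer: 8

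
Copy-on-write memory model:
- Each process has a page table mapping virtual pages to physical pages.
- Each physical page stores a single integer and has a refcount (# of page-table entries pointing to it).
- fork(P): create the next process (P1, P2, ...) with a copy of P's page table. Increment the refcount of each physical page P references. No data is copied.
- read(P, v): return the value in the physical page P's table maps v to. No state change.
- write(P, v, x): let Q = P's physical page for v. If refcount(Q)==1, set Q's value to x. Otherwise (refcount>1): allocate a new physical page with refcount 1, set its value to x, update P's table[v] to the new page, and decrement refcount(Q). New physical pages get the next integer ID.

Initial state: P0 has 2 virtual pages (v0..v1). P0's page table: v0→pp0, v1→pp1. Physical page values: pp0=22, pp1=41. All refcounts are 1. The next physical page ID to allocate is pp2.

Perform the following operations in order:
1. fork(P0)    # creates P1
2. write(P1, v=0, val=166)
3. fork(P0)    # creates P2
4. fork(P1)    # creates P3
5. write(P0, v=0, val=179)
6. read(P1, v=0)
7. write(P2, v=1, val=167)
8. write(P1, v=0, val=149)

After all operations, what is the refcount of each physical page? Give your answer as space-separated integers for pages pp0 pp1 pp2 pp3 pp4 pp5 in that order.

Op 1: fork(P0) -> P1. 2 ppages; refcounts: pp0:2 pp1:2
Op 2: write(P1, v0, 166). refcount(pp0)=2>1 -> COPY to pp2. 3 ppages; refcounts: pp0:1 pp1:2 pp2:1
Op 3: fork(P0) -> P2. 3 ppages; refcounts: pp0:2 pp1:3 pp2:1
Op 4: fork(P1) -> P3. 3 ppages; refcounts: pp0:2 pp1:4 pp2:2
Op 5: write(P0, v0, 179). refcount(pp0)=2>1 -> COPY to pp3. 4 ppages; refcounts: pp0:1 pp1:4 pp2:2 pp3:1
Op 6: read(P1, v0) -> 166. No state change.
Op 7: write(P2, v1, 167). refcount(pp1)=4>1 -> COPY to pp4. 5 ppages; refcounts: pp0:1 pp1:3 pp2:2 pp3:1 pp4:1
Op 8: write(P1, v0, 149). refcount(pp2)=2>1 -> COPY to pp5. 6 ppages; refcounts: pp0:1 pp1:3 pp2:1 pp3:1 pp4:1 pp5:1

Answer: 1 3 1 1 1 1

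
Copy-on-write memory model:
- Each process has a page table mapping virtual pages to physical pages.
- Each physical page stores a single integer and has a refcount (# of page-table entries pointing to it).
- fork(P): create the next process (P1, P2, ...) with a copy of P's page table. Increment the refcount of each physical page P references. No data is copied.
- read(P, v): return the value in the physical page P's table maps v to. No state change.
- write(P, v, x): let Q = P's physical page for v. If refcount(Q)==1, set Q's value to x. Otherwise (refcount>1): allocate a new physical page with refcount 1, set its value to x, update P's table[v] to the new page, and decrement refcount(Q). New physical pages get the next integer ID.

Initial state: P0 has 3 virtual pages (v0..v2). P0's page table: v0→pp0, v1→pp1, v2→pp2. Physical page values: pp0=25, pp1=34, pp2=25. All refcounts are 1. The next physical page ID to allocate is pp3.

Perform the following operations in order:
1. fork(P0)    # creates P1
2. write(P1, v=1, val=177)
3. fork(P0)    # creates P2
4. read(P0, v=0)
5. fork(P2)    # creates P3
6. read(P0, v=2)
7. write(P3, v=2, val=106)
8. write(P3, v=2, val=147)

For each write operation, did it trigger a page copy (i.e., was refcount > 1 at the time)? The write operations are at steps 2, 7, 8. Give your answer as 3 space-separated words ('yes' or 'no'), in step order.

Op 1: fork(P0) -> P1. 3 ppages; refcounts: pp0:2 pp1:2 pp2:2
Op 2: write(P1, v1, 177). refcount(pp1)=2>1 -> COPY to pp3. 4 ppages; refcounts: pp0:2 pp1:1 pp2:2 pp3:1
Op 3: fork(P0) -> P2. 4 ppages; refcounts: pp0:3 pp1:2 pp2:3 pp3:1
Op 4: read(P0, v0) -> 25. No state change.
Op 5: fork(P2) -> P3. 4 ppages; refcounts: pp0:4 pp1:3 pp2:4 pp3:1
Op 6: read(P0, v2) -> 25. No state change.
Op 7: write(P3, v2, 106). refcount(pp2)=4>1 -> COPY to pp4. 5 ppages; refcounts: pp0:4 pp1:3 pp2:3 pp3:1 pp4:1
Op 8: write(P3, v2, 147). refcount(pp4)=1 -> write in place. 5 ppages; refcounts: pp0:4 pp1:3 pp2:3 pp3:1 pp4:1

yes yes no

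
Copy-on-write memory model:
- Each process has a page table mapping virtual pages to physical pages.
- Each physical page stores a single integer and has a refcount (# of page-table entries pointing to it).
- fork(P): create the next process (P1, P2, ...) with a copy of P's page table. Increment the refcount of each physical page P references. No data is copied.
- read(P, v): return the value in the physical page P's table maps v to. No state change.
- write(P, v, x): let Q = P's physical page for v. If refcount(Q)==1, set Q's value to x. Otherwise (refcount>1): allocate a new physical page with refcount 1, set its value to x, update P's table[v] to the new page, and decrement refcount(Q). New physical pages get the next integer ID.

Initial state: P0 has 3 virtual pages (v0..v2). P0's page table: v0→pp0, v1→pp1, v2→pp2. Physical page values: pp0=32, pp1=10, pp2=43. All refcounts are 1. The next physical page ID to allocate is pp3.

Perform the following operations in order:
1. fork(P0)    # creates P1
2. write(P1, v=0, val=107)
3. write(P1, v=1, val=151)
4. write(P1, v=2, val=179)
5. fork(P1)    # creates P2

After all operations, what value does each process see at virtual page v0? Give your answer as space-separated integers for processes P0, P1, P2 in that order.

Op 1: fork(P0) -> P1. 3 ppages; refcounts: pp0:2 pp1:2 pp2:2
Op 2: write(P1, v0, 107). refcount(pp0)=2>1 -> COPY to pp3. 4 ppages; refcounts: pp0:1 pp1:2 pp2:2 pp3:1
Op 3: write(P1, v1, 151). refcount(pp1)=2>1 -> COPY to pp4. 5 ppages; refcounts: pp0:1 pp1:1 pp2:2 pp3:1 pp4:1
Op 4: write(P1, v2, 179). refcount(pp2)=2>1 -> COPY to pp5. 6 ppages; refcounts: pp0:1 pp1:1 pp2:1 pp3:1 pp4:1 pp5:1
Op 5: fork(P1) -> P2. 6 ppages; refcounts: pp0:1 pp1:1 pp2:1 pp3:2 pp4:2 pp5:2
P0: v0 -> pp0 = 32
P1: v0 -> pp3 = 107
P2: v0 -> pp3 = 107

Answer: 32 107 107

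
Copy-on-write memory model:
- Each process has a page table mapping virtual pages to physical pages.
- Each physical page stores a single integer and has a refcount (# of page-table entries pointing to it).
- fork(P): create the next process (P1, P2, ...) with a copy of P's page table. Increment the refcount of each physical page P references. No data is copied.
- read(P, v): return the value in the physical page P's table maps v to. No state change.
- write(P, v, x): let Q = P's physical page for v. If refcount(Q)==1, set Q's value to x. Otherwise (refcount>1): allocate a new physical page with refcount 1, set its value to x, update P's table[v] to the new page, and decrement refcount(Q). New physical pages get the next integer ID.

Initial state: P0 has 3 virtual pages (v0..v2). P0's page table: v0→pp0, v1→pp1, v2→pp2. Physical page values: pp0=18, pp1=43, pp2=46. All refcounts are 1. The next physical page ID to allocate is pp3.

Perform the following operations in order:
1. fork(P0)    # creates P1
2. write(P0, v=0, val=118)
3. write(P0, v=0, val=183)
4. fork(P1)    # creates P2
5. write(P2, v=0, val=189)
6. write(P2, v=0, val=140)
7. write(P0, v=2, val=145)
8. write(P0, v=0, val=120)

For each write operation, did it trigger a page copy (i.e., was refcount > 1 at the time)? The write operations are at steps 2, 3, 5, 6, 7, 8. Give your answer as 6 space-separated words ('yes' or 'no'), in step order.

Op 1: fork(P0) -> P1. 3 ppages; refcounts: pp0:2 pp1:2 pp2:2
Op 2: write(P0, v0, 118). refcount(pp0)=2>1 -> COPY to pp3. 4 ppages; refcounts: pp0:1 pp1:2 pp2:2 pp3:1
Op 3: write(P0, v0, 183). refcount(pp3)=1 -> write in place. 4 ppages; refcounts: pp0:1 pp1:2 pp2:2 pp3:1
Op 4: fork(P1) -> P2. 4 ppages; refcounts: pp0:2 pp1:3 pp2:3 pp3:1
Op 5: write(P2, v0, 189). refcount(pp0)=2>1 -> COPY to pp4. 5 ppages; refcounts: pp0:1 pp1:3 pp2:3 pp3:1 pp4:1
Op 6: write(P2, v0, 140). refcount(pp4)=1 -> write in place. 5 ppages; refcounts: pp0:1 pp1:3 pp2:3 pp3:1 pp4:1
Op 7: write(P0, v2, 145). refcount(pp2)=3>1 -> COPY to pp5. 6 ppages; refcounts: pp0:1 pp1:3 pp2:2 pp3:1 pp4:1 pp5:1
Op 8: write(P0, v0, 120). refcount(pp3)=1 -> write in place. 6 ppages; refcounts: pp0:1 pp1:3 pp2:2 pp3:1 pp4:1 pp5:1

yes no yes no yes no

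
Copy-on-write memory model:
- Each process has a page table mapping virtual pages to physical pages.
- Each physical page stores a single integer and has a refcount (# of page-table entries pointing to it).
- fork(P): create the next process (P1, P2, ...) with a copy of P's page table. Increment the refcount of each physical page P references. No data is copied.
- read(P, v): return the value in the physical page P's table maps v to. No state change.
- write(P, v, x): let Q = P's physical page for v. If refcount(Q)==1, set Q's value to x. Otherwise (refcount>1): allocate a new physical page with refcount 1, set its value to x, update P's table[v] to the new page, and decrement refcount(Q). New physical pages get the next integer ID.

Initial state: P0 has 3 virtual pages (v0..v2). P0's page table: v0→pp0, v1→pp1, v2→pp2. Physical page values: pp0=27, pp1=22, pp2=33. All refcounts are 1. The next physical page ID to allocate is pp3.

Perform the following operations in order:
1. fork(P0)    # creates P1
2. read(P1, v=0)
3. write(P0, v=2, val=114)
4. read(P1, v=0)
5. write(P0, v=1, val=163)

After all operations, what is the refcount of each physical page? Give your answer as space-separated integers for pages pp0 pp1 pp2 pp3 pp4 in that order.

Op 1: fork(P0) -> P1. 3 ppages; refcounts: pp0:2 pp1:2 pp2:2
Op 2: read(P1, v0) -> 27. No state change.
Op 3: write(P0, v2, 114). refcount(pp2)=2>1 -> COPY to pp3. 4 ppages; refcounts: pp0:2 pp1:2 pp2:1 pp3:1
Op 4: read(P1, v0) -> 27. No state change.
Op 5: write(P0, v1, 163). refcount(pp1)=2>1 -> COPY to pp4. 5 ppages; refcounts: pp0:2 pp1:1 pp2:1 pp3:1 pp4:1

Answer: 2 1 1 1 1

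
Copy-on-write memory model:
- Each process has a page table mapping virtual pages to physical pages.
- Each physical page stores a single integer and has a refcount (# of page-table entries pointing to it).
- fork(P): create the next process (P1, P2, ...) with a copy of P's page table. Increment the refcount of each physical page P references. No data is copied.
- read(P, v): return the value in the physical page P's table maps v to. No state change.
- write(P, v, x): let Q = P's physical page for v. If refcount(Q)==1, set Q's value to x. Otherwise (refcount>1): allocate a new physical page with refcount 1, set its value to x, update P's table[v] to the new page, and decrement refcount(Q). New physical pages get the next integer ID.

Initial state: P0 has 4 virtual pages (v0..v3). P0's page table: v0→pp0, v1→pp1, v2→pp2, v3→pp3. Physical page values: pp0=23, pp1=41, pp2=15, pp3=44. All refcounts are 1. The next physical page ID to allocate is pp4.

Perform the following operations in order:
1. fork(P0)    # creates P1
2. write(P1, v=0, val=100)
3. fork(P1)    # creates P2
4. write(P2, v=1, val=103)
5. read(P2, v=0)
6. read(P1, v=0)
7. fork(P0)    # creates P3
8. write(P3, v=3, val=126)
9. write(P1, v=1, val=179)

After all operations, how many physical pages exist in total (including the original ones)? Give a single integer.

Answer: 8

Derivation:
Op 1: fork(P0) -> P1. 4 ppages; refcounts: pp0:2 pp1:2 pp2:2 pp3:2
Op 2: write(P1, v0, 100). refcount(pp0)=2>1 -> COPY to pp4. 5 ppages; refcounts: pp0:1 pp1:2 pp2:2 pp3:2 pp4:1
Op 3: fork(P1) -> P2. 5 ppages; refcounts: pp0:1 pp1:3 pp2:3 pp3:3 pp4:2
Op 4: write(P2, v1, 103). refcount(pp1)=3>1 -> COPY to pp5. 6 ppages; refcounts: pp0:1 pp1:2 pp2:3 pp3:3 pp4:2 pp5:1
Op 5: read(P2, v0) -> 100. No state change.
Op 6: read(P1, v0) -> 100. No state change.
Op 7: fork(P0) -> P3. 6 ppages; refcounts: pp0:2 pp1:3 pp2:4 pp3:4 pp4:2 pp5:1
Op 8: write(P3, v3, 126). refcount(pp3)=4>1 -> COPY to pp6. 7 ppages; refcounts: pp0:2 pp1:3 pp2:4 pp3:3 pp4:2 pp5:1 pp6:1
Op 9: write(P1, v1, 179). refcount(pp1)=3>1 -> COPY to pp7. 8 ppages; refcounts: pp0:2 pp1:2 pp2:4 pp3:3 pp4:2 pp5:1 pp6:1 pp7:1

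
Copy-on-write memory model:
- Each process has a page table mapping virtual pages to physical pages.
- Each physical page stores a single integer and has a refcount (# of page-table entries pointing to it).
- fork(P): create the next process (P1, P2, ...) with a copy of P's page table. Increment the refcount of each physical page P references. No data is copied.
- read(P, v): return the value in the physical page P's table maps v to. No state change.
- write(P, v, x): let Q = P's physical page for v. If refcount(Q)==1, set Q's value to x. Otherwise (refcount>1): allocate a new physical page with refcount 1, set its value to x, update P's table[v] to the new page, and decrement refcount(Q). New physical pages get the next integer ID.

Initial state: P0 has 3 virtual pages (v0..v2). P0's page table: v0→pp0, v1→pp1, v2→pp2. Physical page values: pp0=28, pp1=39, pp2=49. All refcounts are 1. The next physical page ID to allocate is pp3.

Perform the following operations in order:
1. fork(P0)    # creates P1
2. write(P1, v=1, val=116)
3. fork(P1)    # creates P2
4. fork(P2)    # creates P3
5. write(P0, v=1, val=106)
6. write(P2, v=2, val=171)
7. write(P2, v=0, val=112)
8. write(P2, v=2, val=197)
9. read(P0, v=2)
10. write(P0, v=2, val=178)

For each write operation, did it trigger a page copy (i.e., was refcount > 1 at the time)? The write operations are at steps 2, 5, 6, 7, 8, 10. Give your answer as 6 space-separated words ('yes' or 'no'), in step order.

Op 1: fork(P0) -> P1. 3 ppages; refcounts: pp0:2 pp1:2 pp2:2
Op 2: write(P1, v1, 116). refcount(pp1)=2>1 -> COPY to pp3. 4 ppages; refcounts: pp0:2 pp1:1 pp2:2 pp3:1
Op 3: fork(P1) -> P2. 4 ppages; refcounts: pp0:3 pp1:1 pp2:3 pp3:2
Op 4: fork(P2) -> P3. 4 ppages; refcounts: pp0:4 pp1:1 pp2:4 pp3:3
Op 5: write(P0, v1, 106). refcount(pp1)=1 -> write in place. 4 ppages; refcounts: pp0:4 pp1:1 pp2:4 pp3:3
Op 6: write(P2, v2, 171). refcount(pp2)=4>1 -> COPY to pp4. 5 ppages; refcounts: pp0:4 pp1:1 pp2:3 pp3:3 pp4:1
Op 7: write(P2, v0, 112). refcount(pp0)=4>1 -> COPY to pp5. 6 ppages; refcounts: pp0:3 pp1:1 pp2:3 pp3:3 pp4:1 pp5:1
Op 8: write(P2, v2, 197). refcount(pp4)=1 -> write in place. 6 ppages; refcounts: pp0:3 pp1:1 pp2:3 pp3:3 pp4:1 pp5:1
Op 9: read(P0, v2) -> 49. No state change.
Op 10: write(P0, v2, 178). refcount(pp2)=3>1 -> COPY to pp6. 7 ppages; refcounts: pp0:3 pp1:1 pp2:2 pp3:3 pp4:1 pp5:1 pp6:1

yes no yes yes no yes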